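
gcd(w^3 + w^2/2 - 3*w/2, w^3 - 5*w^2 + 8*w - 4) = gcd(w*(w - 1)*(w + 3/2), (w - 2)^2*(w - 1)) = w - 1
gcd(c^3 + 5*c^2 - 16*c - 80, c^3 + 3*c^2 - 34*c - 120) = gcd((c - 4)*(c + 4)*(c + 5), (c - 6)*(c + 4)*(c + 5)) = c^2 + 9*c + 20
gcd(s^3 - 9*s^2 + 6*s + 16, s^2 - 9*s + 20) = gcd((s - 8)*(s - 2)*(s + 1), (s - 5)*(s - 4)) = 1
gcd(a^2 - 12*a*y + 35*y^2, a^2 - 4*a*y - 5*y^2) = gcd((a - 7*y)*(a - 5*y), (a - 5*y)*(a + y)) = -a + 5*y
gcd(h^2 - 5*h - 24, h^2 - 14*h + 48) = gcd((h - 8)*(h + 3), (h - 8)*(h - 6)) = h - 8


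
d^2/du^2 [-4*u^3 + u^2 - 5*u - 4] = 2 - 24*u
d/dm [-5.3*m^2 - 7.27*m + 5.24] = -10.6*m - 7.27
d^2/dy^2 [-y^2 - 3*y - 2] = -2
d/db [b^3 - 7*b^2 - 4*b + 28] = 3*b^2 - 14*b - 4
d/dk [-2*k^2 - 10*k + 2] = -4*k - 10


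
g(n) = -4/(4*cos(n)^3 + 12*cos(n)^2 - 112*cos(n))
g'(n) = -4*(12*sin(n)*cos(n)^2 + 24*sin(n)*cos(n) - 112*sin(n))/(4*cos(n)^3 + 12*cos(n)^2 - 112*cos(n))^2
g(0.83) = 0.06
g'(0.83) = 0.06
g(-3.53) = -0.04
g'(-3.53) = 0.02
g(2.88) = -0.03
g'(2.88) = 0.01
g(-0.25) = 0.04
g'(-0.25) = -0.01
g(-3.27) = -0.03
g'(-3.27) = 0.00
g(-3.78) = -0.04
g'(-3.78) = 0.03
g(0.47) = 0.05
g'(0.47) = 0.02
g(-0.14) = 0.04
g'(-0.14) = -0.00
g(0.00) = 0.04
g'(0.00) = 0.00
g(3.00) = -0.03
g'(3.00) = 0.00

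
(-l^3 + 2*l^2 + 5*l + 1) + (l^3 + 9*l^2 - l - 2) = 11*l^2 + 4*l - 1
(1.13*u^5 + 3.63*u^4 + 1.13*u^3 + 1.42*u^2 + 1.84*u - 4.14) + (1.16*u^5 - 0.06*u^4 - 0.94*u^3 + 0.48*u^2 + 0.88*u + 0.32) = 2.29*u^5 + 3.57*u^4 + 0.19*u^3 + 1.9*u^2 + 2.72*u - 3.82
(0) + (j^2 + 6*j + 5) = j^2 + 6*j + 5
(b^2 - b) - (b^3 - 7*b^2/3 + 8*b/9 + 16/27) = -b^3 + 10*b^2/3 - 17*b/9 - 16/27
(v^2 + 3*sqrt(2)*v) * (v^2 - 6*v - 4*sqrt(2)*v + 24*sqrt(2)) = v^4 - 6*v^3 - sqrt(2)*v^3 - 24*v^2 + 6*sqrt(2)*v^2 + 144*v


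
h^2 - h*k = h*(h - k)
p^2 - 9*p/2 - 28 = (p - 8)*(p + 7/2)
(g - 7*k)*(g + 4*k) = g^2 - 3*g*k - 28*k^2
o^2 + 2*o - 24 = (o - 4)*(o + 6)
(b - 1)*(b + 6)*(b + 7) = b^3 + 12*b^2 + 29*b - 42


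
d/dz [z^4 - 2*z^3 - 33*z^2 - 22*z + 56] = 4*z^3 - 6*z^2 - 66*z - 22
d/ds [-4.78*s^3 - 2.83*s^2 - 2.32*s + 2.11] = -14.34*s^2 - 5.66*s - 2.32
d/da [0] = 0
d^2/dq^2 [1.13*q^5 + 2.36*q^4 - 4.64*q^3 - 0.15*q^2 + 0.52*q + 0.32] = 22.6*q^3 + 28.32*q^2 - 27.84*q - 0.3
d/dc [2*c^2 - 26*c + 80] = 4*c - 26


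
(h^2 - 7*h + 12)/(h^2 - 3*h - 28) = (-h^2 + 7*h - 12)/(-h^2 + 3*h + 28)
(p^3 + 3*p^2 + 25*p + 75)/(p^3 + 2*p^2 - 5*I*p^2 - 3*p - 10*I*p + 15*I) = (p + 5*I)/(p - 1)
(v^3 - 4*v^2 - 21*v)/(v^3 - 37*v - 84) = v/(v + 4)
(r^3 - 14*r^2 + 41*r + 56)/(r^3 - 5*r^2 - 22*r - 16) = (r - 7)/(r + 2)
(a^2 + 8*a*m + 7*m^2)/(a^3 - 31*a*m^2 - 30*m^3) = (a + 7*m)/(a^2 - a*m - 30*m^2)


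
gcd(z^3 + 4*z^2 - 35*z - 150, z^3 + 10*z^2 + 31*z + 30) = z + 5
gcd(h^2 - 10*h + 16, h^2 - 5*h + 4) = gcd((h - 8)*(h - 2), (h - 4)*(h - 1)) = 1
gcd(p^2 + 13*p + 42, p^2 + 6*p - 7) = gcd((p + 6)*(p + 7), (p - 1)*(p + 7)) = p + 7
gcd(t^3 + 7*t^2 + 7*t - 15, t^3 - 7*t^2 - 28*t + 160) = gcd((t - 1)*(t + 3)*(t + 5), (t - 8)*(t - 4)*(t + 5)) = t + 5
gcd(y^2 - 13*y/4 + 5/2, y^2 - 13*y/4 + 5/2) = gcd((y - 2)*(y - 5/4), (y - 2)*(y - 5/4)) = y^2 - 13*y/4 + 5/2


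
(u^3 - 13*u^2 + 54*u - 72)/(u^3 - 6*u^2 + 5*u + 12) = (u - 6)/(u + 1)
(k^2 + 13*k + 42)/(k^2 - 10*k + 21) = (k^2 + 13*k + 42)/(k^2 - 10*k + 21)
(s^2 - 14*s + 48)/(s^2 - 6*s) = (s - 8)/s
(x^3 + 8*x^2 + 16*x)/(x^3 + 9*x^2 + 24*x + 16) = x/(x + 1)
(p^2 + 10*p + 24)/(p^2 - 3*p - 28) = (p + 6)/(p - 7)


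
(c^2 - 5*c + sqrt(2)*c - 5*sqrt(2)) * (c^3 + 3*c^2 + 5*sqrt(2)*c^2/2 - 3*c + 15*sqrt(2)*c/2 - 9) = c^5 - 2*c^4 + 7*sqrt(2)*c^4/2 - 13*c^3 - 7*sqrt(2)*c^3 - 111*sqrt(2)*c^2/2 - 4*c^2 - 30*c + 6*sqrt(2)*c + 45*sqrt(2)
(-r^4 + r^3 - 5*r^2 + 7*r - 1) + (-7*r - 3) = -r^4 + r^3 - 5*r^2 - 4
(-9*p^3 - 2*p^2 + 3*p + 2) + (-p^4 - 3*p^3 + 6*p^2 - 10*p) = -p^4 - 12*p^3 + 4*p^2 - 7*p + 2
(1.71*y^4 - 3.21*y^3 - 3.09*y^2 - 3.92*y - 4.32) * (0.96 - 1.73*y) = -2.9583*y^5 + 7.1949*y^4 + 2.2641*y^3 + 3.8152*y^2 + 3.7104*y - 4.1472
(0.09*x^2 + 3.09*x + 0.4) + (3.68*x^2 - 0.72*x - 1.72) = 3.77*x^2 + 2.37*x - 1.32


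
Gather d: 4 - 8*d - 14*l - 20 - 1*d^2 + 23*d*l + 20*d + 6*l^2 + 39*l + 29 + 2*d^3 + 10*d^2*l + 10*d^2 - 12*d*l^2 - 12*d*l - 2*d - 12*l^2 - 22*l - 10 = 2*d^3 + d^2*(10*l + 9) + d*(-12*l^2 + 11*l + 10) - 6*l^2 + 3*l + 3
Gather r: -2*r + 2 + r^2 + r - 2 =r^2 - r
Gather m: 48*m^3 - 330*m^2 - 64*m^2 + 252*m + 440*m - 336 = 48*m^3 - 394*m^2 + 692*m - 336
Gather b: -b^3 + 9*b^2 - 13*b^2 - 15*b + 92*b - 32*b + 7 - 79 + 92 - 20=-b^3 - 4*b^2 + 45*b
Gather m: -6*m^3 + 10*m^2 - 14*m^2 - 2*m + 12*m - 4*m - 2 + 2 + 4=-6*m^3 - 4*m^2 + 6*m + 4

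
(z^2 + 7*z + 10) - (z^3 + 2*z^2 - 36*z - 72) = -z^3 - z^2 + 43*z + 82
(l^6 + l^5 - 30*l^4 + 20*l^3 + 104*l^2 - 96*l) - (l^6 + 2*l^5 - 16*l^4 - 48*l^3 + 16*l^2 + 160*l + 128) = -l^5 - 14*l^4 + 68*l^3 + 88*l^2 - 256*l - 128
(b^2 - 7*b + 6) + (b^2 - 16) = 2*b^2 - 7*b - 10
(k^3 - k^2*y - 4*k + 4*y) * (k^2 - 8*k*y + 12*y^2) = k^5 - 9*k^4*y + 20*k^3*y^2 - 4*k^3 - 12*k^2*y^3 + 36*k^2*y - 80*k*y^2 + 48*y^3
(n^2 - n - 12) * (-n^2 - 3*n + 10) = -n^4 - 2*n^3 + 25*n^2 + 26*n - 120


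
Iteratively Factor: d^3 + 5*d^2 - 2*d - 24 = (d - 2)*(d^2 + 7*d + 12) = (d - 2)*(d + 4)*(d + 3)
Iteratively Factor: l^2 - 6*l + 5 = (l - 1)*(l - 5)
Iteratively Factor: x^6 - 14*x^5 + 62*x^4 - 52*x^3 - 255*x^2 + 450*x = (x + 2)*(x^5 - 16*x^4 + 94*x^3 - 240*x^2 + 225*x) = x*(x + 2)*(x^4 - 16*x^3 + 94*x^2 - 240*x + 225) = x*(x - 5)*(x + 2)*(x^3 - 11*x^2 + 39*x - 45) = x*(x - 5)*(x - 3)*(x + 2)*(x^2 - 8*x + 15) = x*(x - 5)*(x - 3)^2*(x + 2)*(x - 5)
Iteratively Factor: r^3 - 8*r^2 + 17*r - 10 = (r - 1)*(r^2 - 7*r + 10) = (r - 5)*(r - 1)*(r - 2)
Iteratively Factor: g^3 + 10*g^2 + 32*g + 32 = (g + 2)*(g^2 + 8*g + 16) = (g + 2)*(g + 4)*(g + 4)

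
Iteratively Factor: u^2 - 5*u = (u)*(u - 5)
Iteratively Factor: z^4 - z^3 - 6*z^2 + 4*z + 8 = (z - 2)*(z^3 + z^2 - 4*z - 4) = (z - 2)^2*(z^2 + 3*z + 2) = (z - 2)^2*(z + 1)*(z + 2)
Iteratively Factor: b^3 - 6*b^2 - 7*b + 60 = (b + 3)*(b^2 - 9*b + 20) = (b - 5)*(b + 3)*(b - 4)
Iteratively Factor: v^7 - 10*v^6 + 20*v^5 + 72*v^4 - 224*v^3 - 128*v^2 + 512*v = (v)*(v^6 - 10*v^5 + 20*v^4 + 72*v^3 - 224*v^2 - 128*v + 512) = v*(v - 4)*(v^5 - 6*v^4 - 4*v^3 + 56*v^2 - 128) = v*(v - 4)*(v + 2)*(v^4 - 8*v^3 + 12*v^2 + 32*v - 64) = v*(v - 4)*(v + 2)^2*(v^3 - 10*v^2 + 32*v - 32) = v*(v - 4)*(v - 2)*(v + 2)^2*(v^2 - 8*v + 16) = v*(v - 4)^2*(v - 2)*(v + 2)^2*(v - 4)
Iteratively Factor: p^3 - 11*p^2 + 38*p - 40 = (p - 5)*(p^2 - 6*p + 8) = (p - 5)*(p - 2)*(p - 4)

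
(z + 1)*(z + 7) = z^2 + 8*z + 7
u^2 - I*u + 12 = (u - 4*I)*(u + 3*I)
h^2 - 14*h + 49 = (h - 7)^2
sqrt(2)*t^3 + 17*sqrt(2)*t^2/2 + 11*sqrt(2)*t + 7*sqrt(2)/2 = (t + 1)*(t + 7)*(sqrt(2)*t + sqrt(2)/2)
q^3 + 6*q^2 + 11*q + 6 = (q + 1)*(q + 2)*(q + 3)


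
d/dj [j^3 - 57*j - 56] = 3*j^2 - 57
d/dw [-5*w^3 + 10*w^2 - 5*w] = -15*w^2 + 20*w - 5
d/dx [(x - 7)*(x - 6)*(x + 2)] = 3*x^2 - 22*x + 16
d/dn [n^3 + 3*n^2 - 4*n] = 3*n^2 + 6*n - 4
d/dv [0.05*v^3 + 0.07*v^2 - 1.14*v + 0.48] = 0.15*v^2 + 0.14*v - 1.14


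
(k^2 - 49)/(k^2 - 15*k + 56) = (k + 7)/(k - 8)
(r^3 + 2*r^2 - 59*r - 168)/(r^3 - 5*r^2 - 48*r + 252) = (r^2 - 5*r - 24)/(r^2 - 12*r + 36)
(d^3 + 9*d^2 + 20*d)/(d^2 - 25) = d*(d + 4)/(d - 5)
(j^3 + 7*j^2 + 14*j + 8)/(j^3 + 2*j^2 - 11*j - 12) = (j + 2)/(j - 3)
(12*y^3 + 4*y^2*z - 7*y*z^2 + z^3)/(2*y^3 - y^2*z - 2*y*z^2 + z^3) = (6*y - z)/(y - z)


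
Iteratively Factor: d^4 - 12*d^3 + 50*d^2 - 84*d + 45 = (d - 5)*(d^3 - 7*d^2 + 15*d - 9) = (d - 5)*(d - 1)*(d^2 - 6*d + 9) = (d - 5)*(d - 3)*(d - 1)*(d - 3)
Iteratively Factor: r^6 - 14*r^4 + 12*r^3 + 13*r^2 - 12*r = (r - 3)*(r^5 + 3*r^4 - 5*r^3 - 3*r^2 + 4*r) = r*(r - 3)*(r^4 + 3*r^3 - 5*r^2 - 3*r + 4) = r*(r - 3)*(r - 1)*(r^3 + 4*r^2 - r - 4) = r*(r - 3)*(r - 1)^2*(r^2 + 5*r + 4) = r*(r - 3)*(r - 1)^2*(r + 1)*(r + 4)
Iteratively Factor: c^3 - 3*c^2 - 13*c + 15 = (c - 5)*(c^2 + 2*c - 3) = (c - 5)*(c - 1)*(c + 3)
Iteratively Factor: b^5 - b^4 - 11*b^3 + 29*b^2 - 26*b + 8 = (b - 1)*(b^4 - 11*b^2 + 18*b - 8) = (b - 1)*(b + 4)*(b^3 - 4*b^2 + 5*b - 2) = (b - 1)^2*(b + 4)*(b^2 - 3*b + 2) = (b - 2)*(b - 1)^2*(b + 4)*(b - 1)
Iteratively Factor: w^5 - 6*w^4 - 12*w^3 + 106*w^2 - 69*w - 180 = (w + 1)*(w^4 - 7*w^3 - 5*w^2 + 111*w - 180) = (w - 3)*(w + 1)*(w^3 - 4*w^2 - 17*w + 60) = (w - 3)*(w + 1)*(w + 4)*(w^2 - 8*w + 15) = (w - 3)^2*(w + 1)*(w + 4)*(w - 5)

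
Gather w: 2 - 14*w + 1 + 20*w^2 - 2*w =20*w^2 - 16*w + 3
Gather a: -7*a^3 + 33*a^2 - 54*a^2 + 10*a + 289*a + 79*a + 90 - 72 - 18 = -7*a^3 - 21*a^2 + 378*a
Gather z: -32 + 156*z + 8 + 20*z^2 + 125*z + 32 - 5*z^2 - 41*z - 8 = 15*z^2 + 240*z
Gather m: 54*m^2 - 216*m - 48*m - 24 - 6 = 54*m^2 - 264*m - 30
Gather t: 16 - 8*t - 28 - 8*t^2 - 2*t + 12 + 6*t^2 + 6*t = -2*t^2 - 4*t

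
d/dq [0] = 0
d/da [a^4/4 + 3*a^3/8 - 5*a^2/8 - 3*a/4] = a^3 + 9*a^2/8 - 5*a/4 - 3/4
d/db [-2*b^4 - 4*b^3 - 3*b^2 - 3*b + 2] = -8*b^3 - 12*b^2 - 6*b - 3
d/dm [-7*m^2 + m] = 1 - 14*m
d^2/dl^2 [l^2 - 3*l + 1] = 2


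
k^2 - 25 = (k - 5)*(k + 5)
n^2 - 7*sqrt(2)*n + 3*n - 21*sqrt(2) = (n + 3)*(n - 7*sqrt(2))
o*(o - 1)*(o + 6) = o^3 + 5*o^2 - 6*o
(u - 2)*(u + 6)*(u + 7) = u^3 + 11*u^2 + 16*u - 84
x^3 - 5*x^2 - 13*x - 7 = (x - 7)*(x + 1)^2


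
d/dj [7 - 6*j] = -6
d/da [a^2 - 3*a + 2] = 2*a - 3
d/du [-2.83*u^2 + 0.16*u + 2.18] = 0.16 - 5.66*u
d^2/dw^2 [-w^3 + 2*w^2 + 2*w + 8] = 4 - 6*w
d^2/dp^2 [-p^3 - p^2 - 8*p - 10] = -6*p - 2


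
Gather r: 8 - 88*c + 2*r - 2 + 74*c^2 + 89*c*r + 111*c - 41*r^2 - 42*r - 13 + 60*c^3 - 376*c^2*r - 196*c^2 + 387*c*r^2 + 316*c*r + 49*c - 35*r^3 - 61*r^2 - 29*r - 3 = 60*c^3 - 122*c^2 + 72*c - 35*r^3 + r^2*(387*c - 102) + r*(-376*c^2 + 405*c - 69) - 10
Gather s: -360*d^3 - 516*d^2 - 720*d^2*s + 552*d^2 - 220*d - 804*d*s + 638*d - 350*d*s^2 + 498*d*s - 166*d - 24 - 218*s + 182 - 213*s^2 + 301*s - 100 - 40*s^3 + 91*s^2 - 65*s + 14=-360*d^3 + 36*d^2 + 252*d - 40*s^3 + s^2*(-350*d - 122) + s*(-720*d^2 - 306*d + 18) + 72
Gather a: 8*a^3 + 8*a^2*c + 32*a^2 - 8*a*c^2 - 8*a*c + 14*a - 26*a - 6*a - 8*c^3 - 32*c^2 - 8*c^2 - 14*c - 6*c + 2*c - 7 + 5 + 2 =8*a^3 + a^2*(8*c + 32) + a*(-8*c^2 - 8*c - 18) - 8*c^3 - 40*c^2 - 18*c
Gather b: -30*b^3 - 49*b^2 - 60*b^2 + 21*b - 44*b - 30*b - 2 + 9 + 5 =-30*b^3 - 109*b^2 - 53*b + 12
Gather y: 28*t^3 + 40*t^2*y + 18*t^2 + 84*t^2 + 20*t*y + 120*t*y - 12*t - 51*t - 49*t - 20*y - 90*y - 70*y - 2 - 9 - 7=28*t^3 + 102*t^2 - 112*t + y*(40*t^2 + 140*t - 180) - 18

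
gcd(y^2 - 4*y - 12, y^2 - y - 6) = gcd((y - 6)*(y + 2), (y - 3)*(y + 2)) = y + 2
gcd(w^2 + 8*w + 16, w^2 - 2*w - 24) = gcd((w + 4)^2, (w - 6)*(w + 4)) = w + 4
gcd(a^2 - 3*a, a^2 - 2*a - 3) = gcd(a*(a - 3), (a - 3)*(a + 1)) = a - 3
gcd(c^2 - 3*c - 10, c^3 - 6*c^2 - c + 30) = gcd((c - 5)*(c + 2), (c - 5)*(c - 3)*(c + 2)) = c^2 - 3*c - 10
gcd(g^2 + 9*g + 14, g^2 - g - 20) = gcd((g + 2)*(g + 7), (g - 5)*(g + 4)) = 1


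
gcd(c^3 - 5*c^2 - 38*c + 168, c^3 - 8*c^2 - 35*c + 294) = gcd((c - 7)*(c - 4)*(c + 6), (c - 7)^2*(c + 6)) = c^2 - c - 42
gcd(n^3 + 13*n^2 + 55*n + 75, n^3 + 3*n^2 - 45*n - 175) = n^2 + 10*n + 25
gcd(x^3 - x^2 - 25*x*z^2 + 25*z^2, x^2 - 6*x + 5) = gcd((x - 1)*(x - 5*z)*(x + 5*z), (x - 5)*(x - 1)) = x - 1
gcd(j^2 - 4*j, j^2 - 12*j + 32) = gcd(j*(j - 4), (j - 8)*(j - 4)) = j - 4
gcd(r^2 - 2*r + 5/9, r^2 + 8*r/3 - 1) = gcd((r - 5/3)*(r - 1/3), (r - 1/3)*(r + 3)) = r - 1/3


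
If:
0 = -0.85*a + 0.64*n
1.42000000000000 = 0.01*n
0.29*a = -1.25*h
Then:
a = 106.92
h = -24.80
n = 142.00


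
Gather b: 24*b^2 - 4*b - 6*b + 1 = 24*b^2 - 10*b + 1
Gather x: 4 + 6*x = 6*x + 4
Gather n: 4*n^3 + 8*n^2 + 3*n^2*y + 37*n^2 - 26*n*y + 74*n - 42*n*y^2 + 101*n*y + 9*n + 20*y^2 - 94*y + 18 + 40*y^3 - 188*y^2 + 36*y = 4*n^3 + n^2*(3*y + 45) + n*(-42*y^2 + 75*y + 83) + 40*y^3 - 168*y^2 - 58*y + 18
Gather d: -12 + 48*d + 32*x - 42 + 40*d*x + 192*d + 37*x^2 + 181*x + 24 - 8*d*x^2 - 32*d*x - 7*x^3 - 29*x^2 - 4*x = d*(-8*x^2 + 8*x + 240) - 7*x^3 + 8*x^2 + 209*x - 30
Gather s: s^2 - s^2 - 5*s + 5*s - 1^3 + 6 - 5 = 0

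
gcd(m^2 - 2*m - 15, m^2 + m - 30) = m - 5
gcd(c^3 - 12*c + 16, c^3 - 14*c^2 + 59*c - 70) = c - 2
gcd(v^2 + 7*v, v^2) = v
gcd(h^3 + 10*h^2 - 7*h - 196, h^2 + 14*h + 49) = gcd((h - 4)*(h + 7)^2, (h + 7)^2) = h^2 + 14*h + 49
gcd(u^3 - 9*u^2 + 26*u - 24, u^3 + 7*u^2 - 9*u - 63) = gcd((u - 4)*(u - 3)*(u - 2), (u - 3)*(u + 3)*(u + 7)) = u - 3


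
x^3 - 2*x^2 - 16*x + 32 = (x - 4)*(x - 2)*(x + 4)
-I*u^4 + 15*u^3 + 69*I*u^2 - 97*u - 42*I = (u + I)*(u + 6*I)*(u + 7*I)*(-I*u + 1)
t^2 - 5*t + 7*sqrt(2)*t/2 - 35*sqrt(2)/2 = (t - 5)*(t + 7*sqrt(2)/2)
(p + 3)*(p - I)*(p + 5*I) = p^3 + 3*p^2 + 4*I*p^2 + 5*p + 12*I*p + 15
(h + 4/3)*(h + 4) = h^2 + 16*h/3 + 16/3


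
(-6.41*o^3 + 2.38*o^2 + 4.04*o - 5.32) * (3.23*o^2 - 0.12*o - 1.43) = -20.7043*o^5 + 8.4566*o^4 + 21.9299*o^3 - 21.0718*o^2 - 5.1388*o + 7.6076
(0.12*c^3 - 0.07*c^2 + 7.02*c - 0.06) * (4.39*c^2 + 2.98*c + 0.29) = 0.5268*c^5 + 0.0503*c^4 + 30.644*c^3 + 20.6359*c^2 + 1.857*c - 0.0174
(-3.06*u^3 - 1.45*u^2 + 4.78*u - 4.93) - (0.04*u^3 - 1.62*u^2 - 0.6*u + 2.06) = -3.1*u^3 + 0.17*u^2 + 5.38*u - 6.99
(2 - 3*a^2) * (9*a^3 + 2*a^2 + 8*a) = -27*a^5 - 6*a^4 - 6*a^3 + 4*a^2 + 16*a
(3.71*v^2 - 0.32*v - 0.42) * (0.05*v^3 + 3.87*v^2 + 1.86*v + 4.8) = 0.1855*v^5 + 14.3417*v^4 + 5.6412*v^3 + 15.5874*v^2 - 2.3172*v - 2.016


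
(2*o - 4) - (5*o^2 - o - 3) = -5*o^2 + 3*o - 1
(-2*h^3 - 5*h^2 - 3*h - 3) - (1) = -2*h^3 - 5*h^2 - 3*h - 4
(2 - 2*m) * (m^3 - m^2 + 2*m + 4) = -2*m^4 + 4*m^3 - 6*m^2 - 4*m + 8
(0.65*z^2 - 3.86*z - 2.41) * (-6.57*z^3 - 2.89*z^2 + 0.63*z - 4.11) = -4.2705*z^5 + 23.4817*z^4 + 27.3986*z^3 + 1.8616*z^2 + 14.3463*z + 9.9051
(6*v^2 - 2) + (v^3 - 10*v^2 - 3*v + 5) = v^3 - 4*v^2 - 3*v + 3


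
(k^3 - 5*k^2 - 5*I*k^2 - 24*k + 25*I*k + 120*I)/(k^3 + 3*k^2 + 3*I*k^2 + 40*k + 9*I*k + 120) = (k - 8)/(k + 8*I)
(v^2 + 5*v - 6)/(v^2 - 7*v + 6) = (v + 6)/(v - 6)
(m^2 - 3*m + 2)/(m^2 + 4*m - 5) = (m - 2)/(m + 5)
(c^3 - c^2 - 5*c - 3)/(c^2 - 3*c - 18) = (-c^3 + c^2 + 5*c + 3)/(-c^2 + 3*c + 18)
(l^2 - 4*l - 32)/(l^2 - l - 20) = (l - 8)/(l - 5)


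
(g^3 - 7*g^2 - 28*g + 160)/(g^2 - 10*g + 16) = (g^2 + g - 20)/(g - 2)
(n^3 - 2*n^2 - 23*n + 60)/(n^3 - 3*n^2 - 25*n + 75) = (n - 4)/(n - 5)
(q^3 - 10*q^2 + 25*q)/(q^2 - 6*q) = (q^2 - 10*q + 25)/(q - 6)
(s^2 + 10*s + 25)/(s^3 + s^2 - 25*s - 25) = (s + 5)/(s^2 - 4*s - 5)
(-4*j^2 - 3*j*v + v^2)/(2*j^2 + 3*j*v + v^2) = (-4*j + v)/(2*j + v)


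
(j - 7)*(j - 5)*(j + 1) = j^3 - 11*j^2 + 23*j + 35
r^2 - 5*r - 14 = (r - 7)*(r + 2)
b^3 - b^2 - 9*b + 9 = (b - 3)*(b - 1)*(b + 3)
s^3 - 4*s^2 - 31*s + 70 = (s - 7)*(s - 2)*(s + 5)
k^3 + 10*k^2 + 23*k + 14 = (k + 1)*(k + 2)*(k + 7)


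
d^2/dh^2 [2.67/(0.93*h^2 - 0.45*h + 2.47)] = (-4.618566*h^2 + 2.23479*h + 2.67*(1.86*h - 0.45)*(3.72*h - 0.9) - 12.266514)/(0.93*h^2 - 0.45*h + 2.47)^3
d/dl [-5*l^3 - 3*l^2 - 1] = 3*l*(-5*l - 2)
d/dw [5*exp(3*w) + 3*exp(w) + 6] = (15*exp(2*w) + 3)*exp(w)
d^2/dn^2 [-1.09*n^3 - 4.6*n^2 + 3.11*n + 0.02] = -6.54*n - 9.2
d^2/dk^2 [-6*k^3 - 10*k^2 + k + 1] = -36*k - 20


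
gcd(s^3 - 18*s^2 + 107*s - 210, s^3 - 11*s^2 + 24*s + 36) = s - 6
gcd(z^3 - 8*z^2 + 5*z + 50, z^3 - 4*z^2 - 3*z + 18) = z + 2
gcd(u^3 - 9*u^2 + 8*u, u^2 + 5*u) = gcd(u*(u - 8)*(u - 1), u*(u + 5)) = u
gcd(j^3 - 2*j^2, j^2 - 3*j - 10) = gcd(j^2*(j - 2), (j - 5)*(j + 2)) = 1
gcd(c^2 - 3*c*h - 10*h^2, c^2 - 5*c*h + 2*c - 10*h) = c - 5*h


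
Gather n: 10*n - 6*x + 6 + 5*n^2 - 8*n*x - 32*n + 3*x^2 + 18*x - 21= 5*n^2 + n*(-8*x - 22) + 3*x^2 + 12*x - 15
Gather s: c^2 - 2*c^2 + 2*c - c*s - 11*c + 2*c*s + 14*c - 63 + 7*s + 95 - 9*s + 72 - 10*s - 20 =-c^2 + 5*c + s*(c - 12) + 84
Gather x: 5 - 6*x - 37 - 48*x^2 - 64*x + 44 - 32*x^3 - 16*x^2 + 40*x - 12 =-32*x^3 - 64*x^2 - 30*x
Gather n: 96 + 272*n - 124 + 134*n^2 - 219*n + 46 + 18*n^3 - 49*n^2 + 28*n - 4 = 18*n^3 + 85*n^2 + 81*n + 14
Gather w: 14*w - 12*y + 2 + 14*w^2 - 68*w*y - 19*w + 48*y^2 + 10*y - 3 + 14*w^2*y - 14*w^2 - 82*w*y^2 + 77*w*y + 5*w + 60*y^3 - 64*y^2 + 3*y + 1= 14*w^2*y + w*(-82*y^2 + 9*y) + 60*y^3 - 16*y^2 + y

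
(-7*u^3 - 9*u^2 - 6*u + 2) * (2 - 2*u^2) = 14*u^5 + 18*u^4 - 2*u^3 - 22*u^2 - 12*u + 4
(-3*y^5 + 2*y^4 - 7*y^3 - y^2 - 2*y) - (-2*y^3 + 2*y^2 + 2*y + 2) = -3*y^5 + 2*y^4 - 5*y^3 - 3*y^2 - 4*y - 2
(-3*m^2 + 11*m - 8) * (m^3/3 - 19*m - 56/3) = -m^5 + 11*m^4/3 + 163*m^3/3 - 153*m^2 - 160*m/3 + 448/3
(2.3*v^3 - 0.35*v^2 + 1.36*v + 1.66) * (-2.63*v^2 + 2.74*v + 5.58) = -6.049*v^5 + 7.2225*v^4 + 8.2982*v^3 - 2.5924*v^2 + 12.1372*v + 9.2628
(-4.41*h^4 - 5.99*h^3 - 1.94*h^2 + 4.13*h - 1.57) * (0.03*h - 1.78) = -0.1323*h^5 + 7.6701*h^4 + 10.604*h^3 + 3.5771*h^2 - 7.3985*h + 2.7946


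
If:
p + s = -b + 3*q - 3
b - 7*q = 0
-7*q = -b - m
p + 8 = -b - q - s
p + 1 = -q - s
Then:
No Solution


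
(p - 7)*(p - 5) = p^2 - 12*p + 35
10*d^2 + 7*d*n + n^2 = (2*d + n)*(5*d + n)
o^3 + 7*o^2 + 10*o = o*(o + 2)*(o + 5)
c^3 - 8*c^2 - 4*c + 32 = (c - 8)*(c - 2)*(c + 2)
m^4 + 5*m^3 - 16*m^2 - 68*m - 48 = (m - 4)*(m + 1)*(m + 2)*(m + 6)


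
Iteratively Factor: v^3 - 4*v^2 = (v - 4)*(v^2) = v*(v - 4)*(v)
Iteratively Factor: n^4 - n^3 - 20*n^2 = (n + 4)*(n^3 - 5*n^2) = (n - 5)*(n + 4)*(n^2) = n*(n - 5)*(n + 4)*(n)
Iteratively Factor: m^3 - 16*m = (m - 4)*(m^2 + 4*m) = (m - 4)*(m + 4)*(m)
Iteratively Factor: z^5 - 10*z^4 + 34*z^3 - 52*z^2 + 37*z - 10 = (z - 5)*(z^4 - 5*z^3 + 9*z^2 - 7*z + 2) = (z - 5)*(z - 1)*(z^3 - 4*z^2 + 5*z - 2) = (z - 5)*(z - 1)^2*(z^2 - 3*z + 2) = (z - 5)*(z - 1)^3*(z - 2)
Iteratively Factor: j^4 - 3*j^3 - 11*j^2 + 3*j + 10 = (j - 5)*(j^3 + 2*j^2 - j - 2) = (j - 5)*(j + 2)*(j^2 - 1) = (j - 5)*(j + 1)*(j + 2)*(j - 1)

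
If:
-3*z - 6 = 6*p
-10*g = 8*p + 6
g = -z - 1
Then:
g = -1/7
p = -4/7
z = -6/7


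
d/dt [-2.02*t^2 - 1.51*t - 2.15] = -4.04*t - 1.51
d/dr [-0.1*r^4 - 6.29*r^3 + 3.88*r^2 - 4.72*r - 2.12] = -0.4*r^3 - 18.87*r^2 + 7.76*r - 4.72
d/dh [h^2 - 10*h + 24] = 2*h - 10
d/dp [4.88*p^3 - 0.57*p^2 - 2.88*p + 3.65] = 14.64*p^2 - 1.14*p - 2.88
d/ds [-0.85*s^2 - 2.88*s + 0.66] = -1.7*s - 2.88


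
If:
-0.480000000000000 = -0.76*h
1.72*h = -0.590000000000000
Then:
No Solution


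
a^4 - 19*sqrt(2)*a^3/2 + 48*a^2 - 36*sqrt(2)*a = a*(a - 6*sqrt(2))*(a - 2*sqrt(2))*(a - 3*sqrt(2)/2)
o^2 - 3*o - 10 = (o - 5)*(o + 2)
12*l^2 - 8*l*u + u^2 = (-6*l + u)*(-2*l + u)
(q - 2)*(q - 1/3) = q^2 - 7*q/3 + 2/3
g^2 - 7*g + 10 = (g - 5)*(g - 2)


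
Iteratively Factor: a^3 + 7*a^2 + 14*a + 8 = (a + 2)*(a^2 + 5*a + 4) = (a + 1)*(a + 2)*(a + 4)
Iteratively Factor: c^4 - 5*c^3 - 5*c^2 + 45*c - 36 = (c - 3)*(c^3 - 2*c^2 - 11*c + 12) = (c - 3)*(c + 3)*(c^2 - 5*c + 4) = (c - 3)*(c - 1)*(c + 3)*(c - 4)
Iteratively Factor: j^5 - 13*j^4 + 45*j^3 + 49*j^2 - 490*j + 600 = (j - 2)*(j^4 - 11*j^3 + 23*j^2 + 95*j - 300) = (j - 4)*(j - 2)*(j^3 - 7*j^2 - 5*j + 75) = (j - 5)*(j - 4)*(j - 2)*(j^2 - 2*j - 15) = (j - 5)*(j - 4)*(j - 2)*(j + 3)*(j - 5)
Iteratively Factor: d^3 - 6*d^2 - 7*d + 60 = (d - 5)*(d^2 - d - 12) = (d - 5)*(d - 4)*(d + 3)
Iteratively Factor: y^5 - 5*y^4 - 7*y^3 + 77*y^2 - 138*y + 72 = (y - 1)*(y^4 - 4*y^3 - 11*y^2 + 66*y - 72) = (y - 1)*(y + 4)*(y^3 - 8*y^2 + 21*y - 18) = (y - 3)*(y - 1)*(y + 4)*(y^2 - 5*y + 6) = (y - 3)*(y - 2)*(y - 1)*(y + 4)*(y - 3)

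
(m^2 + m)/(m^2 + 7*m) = (m + 1)/(m + 7)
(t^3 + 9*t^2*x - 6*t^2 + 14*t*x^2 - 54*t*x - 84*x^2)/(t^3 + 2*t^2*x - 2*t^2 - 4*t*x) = (t^2 + 7*t*x - 6*t - 42*x)/(t*(t - 2))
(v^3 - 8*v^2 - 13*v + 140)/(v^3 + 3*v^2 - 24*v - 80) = (v - 7)/(v + 4)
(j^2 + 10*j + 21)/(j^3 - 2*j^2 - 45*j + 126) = (j + 3)/(j^2 - 9*j + 18)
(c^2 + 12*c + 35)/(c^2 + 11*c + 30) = (c + 7)/(c + 6)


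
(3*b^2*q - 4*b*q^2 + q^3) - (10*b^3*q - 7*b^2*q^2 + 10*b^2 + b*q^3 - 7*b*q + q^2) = -10*b^3*q + 7*b^2*q^2 + 3*b^2*q - 10*b^2 - b*q^3 - 4*b*q^2 + 7*b*q + q^3 - q^2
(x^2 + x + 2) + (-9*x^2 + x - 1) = -8*x^2 + 2*x + 1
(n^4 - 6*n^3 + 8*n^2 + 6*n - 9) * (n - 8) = n^5 - 14*n^4 + 56*n^3 - 58*n^2 - 57*n + 72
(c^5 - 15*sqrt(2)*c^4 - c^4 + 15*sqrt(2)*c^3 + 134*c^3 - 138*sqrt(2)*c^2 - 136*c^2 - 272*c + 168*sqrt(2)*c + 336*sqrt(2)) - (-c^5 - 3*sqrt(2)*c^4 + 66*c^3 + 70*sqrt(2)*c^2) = 2*c^5 - 12*sqrt(2)*c^4 - c^4 + 15*sqrt(2)*c^3 + 68*c^3 - 208*sqrt(2)*c^2 - 136*c^2 - 272*c + 168*sqrt(2)*c + 336*sqrt(2)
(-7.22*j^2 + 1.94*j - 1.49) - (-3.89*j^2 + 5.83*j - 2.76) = -3.33*j^2 - 3.89*j + 1.27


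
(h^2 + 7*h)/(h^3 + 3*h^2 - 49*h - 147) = h/(h^2 - 4*h - 21)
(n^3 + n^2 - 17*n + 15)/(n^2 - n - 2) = (-n^3 - n^2 + 17*n - 15)/(-n^2 + n + 2)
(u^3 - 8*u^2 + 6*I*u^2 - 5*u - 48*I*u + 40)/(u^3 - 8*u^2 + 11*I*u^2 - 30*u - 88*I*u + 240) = (u + I)/(u + 6*I)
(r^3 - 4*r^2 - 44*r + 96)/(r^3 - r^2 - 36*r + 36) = (r^2 - 10*r + 16)/(r^2 - 7*r + 6)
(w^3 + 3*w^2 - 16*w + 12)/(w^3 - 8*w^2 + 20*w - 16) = (w^2 + 5*w - 6)/(w^2 - 6*w + 8)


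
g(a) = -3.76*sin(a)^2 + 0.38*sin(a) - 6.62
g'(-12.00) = -3.08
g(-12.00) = -7.50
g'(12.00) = 3.73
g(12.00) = -7.91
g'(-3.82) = 3.38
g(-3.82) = -7.86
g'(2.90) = 1.38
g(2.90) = -6.74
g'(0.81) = -3.49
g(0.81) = -8.32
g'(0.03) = 0.15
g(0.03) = -6.61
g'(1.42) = -1.06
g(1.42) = -9.92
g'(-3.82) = 3.38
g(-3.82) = -7.86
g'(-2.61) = -3.61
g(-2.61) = -7.78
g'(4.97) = 1.95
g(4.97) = -10.50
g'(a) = -7.52*sin(a)*cos(a) + 0.38*cos(a)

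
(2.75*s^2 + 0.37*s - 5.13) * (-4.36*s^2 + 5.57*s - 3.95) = -11.99*s^4 + 13.7043*s^3 + 13.5652*s^2 - 30.0356*s + 20.2635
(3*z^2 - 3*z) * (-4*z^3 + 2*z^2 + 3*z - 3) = -12*z^5 + 18*z^4 + 3*z^3 - 18*z^2 + 9*z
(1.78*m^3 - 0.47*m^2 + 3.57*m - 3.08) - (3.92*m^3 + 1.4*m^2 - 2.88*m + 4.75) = -2.14*m^3 - 1.87*m^2 + 6.45*m - 7.83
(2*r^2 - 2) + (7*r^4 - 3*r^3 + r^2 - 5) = 7*r^4 - 3*r^3 + 3*r^2 - 7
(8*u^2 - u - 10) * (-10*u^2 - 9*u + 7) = -80*u^4 - 62*u^3 + 165*u^2 + 83*u - 70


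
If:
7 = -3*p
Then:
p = -7/3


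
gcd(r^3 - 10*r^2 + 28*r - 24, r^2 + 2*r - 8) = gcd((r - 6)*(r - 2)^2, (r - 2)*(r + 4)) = r - 2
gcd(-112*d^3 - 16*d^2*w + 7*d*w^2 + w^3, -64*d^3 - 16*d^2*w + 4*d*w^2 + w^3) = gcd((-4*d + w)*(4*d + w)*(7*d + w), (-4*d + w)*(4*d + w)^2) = -16*d^2 + w^2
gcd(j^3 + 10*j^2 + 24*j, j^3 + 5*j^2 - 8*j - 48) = j + 4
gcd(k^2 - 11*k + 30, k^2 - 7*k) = 1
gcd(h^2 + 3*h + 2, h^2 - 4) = h + 2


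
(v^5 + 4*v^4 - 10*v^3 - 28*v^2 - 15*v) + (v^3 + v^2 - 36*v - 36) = v^5 + 4*v^4 - 9*v^3 - 27*v^2 - 51*v - 36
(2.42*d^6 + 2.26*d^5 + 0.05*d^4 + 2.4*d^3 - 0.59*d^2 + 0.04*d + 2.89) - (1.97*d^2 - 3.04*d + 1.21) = 2.42*d^6 + 2.26*d^5 + 0.05*d^4 + 2.4*d^3 - 2.56*d^2 + 3.08*d + 1.68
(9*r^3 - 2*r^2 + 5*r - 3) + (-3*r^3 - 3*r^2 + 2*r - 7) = 6*r^3 - 5*r^2 + 7*r - 10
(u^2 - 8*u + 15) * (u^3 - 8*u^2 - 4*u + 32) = u^5 - 16*u^4 + 75*u^3 - 56*u^2 - 316*u + 480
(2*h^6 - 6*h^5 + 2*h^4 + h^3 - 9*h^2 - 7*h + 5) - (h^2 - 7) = 2*h^6 - 6*h^5 + 2*h^4 + h^3 - 10*h^2 - 7*h + 12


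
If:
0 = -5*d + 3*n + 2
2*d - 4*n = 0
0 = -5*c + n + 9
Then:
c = 13/7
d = 4/7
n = 2/7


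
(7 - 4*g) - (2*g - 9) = 16 - 6*g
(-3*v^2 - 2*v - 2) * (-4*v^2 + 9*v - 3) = 12*v^4 - 19*v^3 - v^2 - 12*v + 6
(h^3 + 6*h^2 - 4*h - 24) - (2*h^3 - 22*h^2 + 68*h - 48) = -h^3 + 28*h^2 - 72*h + 24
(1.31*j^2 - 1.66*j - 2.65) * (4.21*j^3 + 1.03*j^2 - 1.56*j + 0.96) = 5.5151*j^5 - 5.6393*j^4 - 14.9099*j^3 + 1.1177*j^2 + 2.5404*j - 2.544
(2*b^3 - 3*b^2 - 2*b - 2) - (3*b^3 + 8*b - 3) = -b^3 - 3*b^2 - 10*b + 1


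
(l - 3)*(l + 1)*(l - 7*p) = l^3 - 7*l^2*p - 2*l^2 + 14*l*p - 3*l + 21*p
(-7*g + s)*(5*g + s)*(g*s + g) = -35*g^3*s - 35*g^3 - 2*g^2*s^2 - 2*g^2*s + g*s^3 + g*s^2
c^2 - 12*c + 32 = (c - 8)*(c - 4)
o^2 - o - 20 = (o - 5)*(o + 4)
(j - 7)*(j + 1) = j^2 - 6*j - 7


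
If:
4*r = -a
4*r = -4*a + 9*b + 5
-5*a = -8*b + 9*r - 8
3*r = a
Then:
No Solution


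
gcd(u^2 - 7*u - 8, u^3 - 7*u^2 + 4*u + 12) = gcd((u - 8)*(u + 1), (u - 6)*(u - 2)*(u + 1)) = u + 1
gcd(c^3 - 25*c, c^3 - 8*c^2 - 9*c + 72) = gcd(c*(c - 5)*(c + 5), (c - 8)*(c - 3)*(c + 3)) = 1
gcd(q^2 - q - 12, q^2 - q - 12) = q^2 - q - 12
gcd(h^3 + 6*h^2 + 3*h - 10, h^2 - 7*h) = 1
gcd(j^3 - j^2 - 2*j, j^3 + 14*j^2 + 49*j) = j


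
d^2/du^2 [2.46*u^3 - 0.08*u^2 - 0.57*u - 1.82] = 14.76*u - 0.16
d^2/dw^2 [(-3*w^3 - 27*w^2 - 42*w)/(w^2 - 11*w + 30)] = 72*(-17*w^3 + 150*w^2 - 120*w - 1060)/(w^6 - 33*w^5 + 453*w^4 - 3311*w^3 + 13590*w^2 - 29700*w + 27000)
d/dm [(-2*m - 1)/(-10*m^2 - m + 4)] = (20*m^2 + 2*m - (2*m + 1)*(20*m + 1) - 8)/(10*m^2 + m - 4)^2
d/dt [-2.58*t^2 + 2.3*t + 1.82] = 2.3 - 5.16*t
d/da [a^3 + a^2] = a*(3*a + 2)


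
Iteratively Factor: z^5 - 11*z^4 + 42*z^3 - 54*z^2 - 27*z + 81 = (z + 1)*(z^4 - 12*z^3 + 54*z^2 - 108*z + 81) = (z - 3)*(z + 1)*(z^3 - 9*z^2 + 27*z - 27) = (z - 3)^2*(z + 1)*(z^2 - 6*z + 9) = (z - 3)^3*(z + 1)*(z - 3)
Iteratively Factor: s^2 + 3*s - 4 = (s - 1)*(s + 4)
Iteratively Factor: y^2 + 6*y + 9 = (y + 3)*(y + 3)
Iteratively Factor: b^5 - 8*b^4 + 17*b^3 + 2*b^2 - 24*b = (b - 3)*(b^4 - 5*b^3 + 2*b^2 + 8*b) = (b - 4)*(b - 3)*(b^3 - b^2 - 2*b) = b*(b - 4)*(b - 3)*(b^2 - b - 2) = b*(b - 4)*(b - 3)*(b - 2)*(b + 1)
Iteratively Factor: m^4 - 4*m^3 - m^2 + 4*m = (m - 1)*(m^3 - 3*m^2 - 4*m) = (m - 4)*(m - 1)*(m^2 + m) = m*(m - 4)*(m - 1)*(m + 1)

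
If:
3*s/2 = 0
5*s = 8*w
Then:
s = 0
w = 0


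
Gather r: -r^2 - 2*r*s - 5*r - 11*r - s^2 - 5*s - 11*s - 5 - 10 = -r^2 + r*(-2*s - 16) - s^2 - 16*s - 15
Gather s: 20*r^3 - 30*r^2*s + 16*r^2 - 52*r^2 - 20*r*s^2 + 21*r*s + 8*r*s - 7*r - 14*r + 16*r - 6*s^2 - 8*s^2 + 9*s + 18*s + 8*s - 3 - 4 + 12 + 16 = 20*r^3 - 36*r^2 - 5*r + s^2*(-20*r - 14) + s*(-30*r^2 + 29*r + 35) + 21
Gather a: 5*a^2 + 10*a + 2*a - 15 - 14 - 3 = 5*a^2 + 12*a - 32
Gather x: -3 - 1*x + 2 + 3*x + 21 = 2*x + 20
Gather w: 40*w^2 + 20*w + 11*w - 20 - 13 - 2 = 40*w^2 + 31*w - 35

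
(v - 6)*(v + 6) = v^2 - 36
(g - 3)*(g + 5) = g^2 + 2*g - 15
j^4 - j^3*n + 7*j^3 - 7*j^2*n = j^2*(j + 7)*(j - n)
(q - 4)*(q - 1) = q^2 - 5*q + 4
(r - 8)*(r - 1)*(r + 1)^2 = r^4 - 7*r^3 - 9*r^2 + 7*r + 8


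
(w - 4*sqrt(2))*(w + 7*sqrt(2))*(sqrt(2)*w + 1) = sqrt(2)*w^3 + 7*w^2 - 53*sqrt(2)*w - 56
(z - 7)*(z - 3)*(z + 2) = z^3 - 8*z^2 + z + 42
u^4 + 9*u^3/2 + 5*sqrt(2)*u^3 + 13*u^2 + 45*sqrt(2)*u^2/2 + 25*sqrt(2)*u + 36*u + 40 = (u + 2)*(u + 5/2)*(u + sqrt(2))*(u + 4*sqrt(2))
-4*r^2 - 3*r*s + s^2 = (-4*r + s)*(r + s)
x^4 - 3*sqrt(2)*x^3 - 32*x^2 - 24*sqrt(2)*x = x*(x - 6*sqrt(2))*(x + sqrt(2))*(x + 2*sqrt(2))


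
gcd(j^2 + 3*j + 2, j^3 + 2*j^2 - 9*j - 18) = j + 2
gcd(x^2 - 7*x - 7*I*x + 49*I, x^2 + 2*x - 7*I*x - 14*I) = x - 7*I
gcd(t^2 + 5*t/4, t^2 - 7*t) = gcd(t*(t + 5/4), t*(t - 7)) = t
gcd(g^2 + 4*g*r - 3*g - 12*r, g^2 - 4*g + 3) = g - 3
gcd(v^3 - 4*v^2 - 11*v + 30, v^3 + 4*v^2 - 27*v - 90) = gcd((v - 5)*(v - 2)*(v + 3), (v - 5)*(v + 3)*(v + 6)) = v^2 - 2*v - 15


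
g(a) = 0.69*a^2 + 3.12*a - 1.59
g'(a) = 1.38*a + 3.12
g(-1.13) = -4.23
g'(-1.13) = 1.56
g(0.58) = 0.45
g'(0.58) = 3.92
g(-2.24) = -5.12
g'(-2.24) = 0.03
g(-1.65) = -4.86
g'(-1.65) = 0.84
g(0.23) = -0.84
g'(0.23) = 3.44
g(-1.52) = -4.74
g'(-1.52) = 1.02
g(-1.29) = -4.47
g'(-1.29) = 1.34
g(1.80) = 6.26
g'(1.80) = 5.60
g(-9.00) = 26.22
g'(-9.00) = -9.30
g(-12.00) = 60.33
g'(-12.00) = -13.44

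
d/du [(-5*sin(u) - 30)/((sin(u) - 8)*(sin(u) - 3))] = 5*(sin(u)^2 + 12*sin(u) - 90)*cos(u)/((sin(u) - 8)^2*(sin(u) - 3)^2)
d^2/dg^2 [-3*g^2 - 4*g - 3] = -6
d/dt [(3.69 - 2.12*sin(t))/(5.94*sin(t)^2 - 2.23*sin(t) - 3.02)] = (12.5928*sin(t)^2 - 43.8372*sin(t) + 14.6311)*cos(t)/(35.2836*sin(t)^4 - 26.4924*sin(t)^3 - 30.9047*sin(t)^2 + 13.4692*sin(t) + 9.1204)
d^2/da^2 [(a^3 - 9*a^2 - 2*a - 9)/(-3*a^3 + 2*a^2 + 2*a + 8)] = 2*(75*a^6 + 36*a^5 + 468*a^4 + 1076*a^3 - 246*a^2 + 468*a + 436)/(27*a^9 - 54*a^8 - 18*a^7 - 152*a^6 + 300*a^5 + 168*a^4 + 376*a^3 - 480*a^2 - 384*a - 512)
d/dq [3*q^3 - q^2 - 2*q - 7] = 9*q^2 - 2*q - 2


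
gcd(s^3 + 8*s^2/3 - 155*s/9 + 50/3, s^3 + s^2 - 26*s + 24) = s + 6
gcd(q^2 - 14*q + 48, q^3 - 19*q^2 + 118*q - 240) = q^2 - 14*q + 48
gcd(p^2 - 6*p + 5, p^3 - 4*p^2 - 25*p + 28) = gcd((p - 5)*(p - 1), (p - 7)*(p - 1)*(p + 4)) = p - 1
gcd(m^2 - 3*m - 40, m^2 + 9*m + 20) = m + 5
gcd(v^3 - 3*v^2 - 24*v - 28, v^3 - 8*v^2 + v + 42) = v^2 - 5*v - 14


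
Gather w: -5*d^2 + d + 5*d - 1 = -5*d^2 + 6*d - 1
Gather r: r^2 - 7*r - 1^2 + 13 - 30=r^2 - 7*r - 18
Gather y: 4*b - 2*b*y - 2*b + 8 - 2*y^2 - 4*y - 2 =2*b - 2*y^2 + y*(-2*b - 4) + 6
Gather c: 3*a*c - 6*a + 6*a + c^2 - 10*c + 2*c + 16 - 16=c^2 + c*(3*a - 8)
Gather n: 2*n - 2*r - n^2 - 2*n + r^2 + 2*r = -n^2 + r^2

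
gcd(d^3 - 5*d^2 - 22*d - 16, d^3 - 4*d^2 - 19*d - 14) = d^2 + 3*d + 2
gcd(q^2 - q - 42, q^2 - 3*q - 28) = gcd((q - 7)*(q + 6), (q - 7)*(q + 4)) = q - 7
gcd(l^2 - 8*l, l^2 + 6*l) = l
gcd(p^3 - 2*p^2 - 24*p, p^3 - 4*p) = p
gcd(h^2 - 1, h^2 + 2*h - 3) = h - 1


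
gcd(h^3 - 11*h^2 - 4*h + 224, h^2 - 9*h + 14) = h - 7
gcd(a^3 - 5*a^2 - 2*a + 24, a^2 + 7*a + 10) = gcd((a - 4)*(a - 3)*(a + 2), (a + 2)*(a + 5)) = a + 2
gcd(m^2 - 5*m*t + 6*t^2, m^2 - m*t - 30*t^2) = 1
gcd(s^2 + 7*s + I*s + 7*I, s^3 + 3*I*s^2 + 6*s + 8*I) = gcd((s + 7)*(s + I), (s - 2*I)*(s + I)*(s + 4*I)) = s + I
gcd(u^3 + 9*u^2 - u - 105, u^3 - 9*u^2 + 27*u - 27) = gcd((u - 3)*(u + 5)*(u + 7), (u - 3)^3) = u - 3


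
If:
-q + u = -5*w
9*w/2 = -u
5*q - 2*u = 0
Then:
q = 0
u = 0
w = 0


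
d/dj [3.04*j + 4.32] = 3.04000000000000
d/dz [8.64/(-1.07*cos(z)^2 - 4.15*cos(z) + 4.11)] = -(18.4896*cos(z) + 35.856)*sin(z)/(1.07*cos(z)^2 + 4.15*cos(z) - 4.11)^2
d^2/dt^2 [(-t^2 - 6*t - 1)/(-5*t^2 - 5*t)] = 2*(5*t^3 + 3*t^2 + 3*t + 1)/(5*t^3*(t^3 + 3*t^2 + 3*t + 1))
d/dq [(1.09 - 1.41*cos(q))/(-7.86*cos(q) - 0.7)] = -9.5544*sin(q)/(7.86*cos(q) + 0.7)^2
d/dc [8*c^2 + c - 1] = 16*c + 1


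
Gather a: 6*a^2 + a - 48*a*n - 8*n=6*a^2 + a*(1 - 48*n) - 8*n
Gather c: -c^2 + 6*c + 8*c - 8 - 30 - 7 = -c^2 + 14*c - 45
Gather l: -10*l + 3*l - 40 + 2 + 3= -7*l - 35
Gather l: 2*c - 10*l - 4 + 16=2*c - 10*l + 12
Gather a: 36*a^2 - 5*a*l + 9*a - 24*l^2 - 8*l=36*a^2 + a*(9 - 5*l) - 24*l^2 - 8*l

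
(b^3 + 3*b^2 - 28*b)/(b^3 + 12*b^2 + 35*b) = (b - 4)/(b + 5)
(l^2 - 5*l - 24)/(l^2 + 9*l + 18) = (l - 8)/(l + 6)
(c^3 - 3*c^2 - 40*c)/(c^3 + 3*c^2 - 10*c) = (c - 8)/(c - 2)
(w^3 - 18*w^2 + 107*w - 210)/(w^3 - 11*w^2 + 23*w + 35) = (w - 6)/(w + 1)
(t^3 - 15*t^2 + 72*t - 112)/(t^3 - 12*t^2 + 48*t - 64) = (t - 7)/(t - 4)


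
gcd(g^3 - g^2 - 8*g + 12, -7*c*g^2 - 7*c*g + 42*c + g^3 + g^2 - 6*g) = g^2 + g - 6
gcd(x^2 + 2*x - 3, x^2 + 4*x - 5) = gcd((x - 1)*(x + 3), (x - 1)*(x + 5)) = x - 1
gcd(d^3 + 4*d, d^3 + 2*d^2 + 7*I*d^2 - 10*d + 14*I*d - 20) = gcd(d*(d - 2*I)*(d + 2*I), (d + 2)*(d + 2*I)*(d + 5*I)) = d + 2*I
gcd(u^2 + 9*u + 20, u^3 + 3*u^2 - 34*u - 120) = u^2 + 9*u + 20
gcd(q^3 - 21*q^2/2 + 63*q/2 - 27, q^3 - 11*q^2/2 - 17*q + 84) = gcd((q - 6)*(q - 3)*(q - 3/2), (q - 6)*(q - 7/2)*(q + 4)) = q - 6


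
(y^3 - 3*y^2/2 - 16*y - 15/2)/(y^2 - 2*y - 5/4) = 2*(y^2 - 2*y - 15)/(2*y - 5)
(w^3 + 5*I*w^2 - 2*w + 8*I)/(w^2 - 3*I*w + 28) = (w^2 + I*w + 2)/(w - 7*I)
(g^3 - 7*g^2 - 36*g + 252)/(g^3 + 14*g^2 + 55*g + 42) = (g^2 - 13*g + 42)/(g^2 + 8*g + 7)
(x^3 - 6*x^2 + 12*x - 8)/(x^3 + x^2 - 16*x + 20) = (x - 2)/(x + 5)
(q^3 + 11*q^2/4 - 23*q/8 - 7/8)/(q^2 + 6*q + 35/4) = (4*q^2 - 3*q - 1)/(2*(2*q + 5))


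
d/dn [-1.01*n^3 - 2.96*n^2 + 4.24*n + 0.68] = -3.03*n^2 - 5.92*n + 4.24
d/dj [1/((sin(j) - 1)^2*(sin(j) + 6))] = -(3*sin(j) + 11)*cos(j)/((sin(j) - 1)^3*(sin(j) + 6)^2)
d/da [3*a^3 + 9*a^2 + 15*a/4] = 9*a^2 + 18*a + 15/4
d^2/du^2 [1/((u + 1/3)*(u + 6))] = 6*(9*(u + 6)^2 + 3*(u + 6)*(3*u + 1) + (3*u + 1)^2)/((u + 6)^3*(3*u + 1)^3)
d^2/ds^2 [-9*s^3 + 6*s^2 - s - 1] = 12 - 54*s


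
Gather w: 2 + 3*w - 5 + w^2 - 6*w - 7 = w^2 - 3*w - 10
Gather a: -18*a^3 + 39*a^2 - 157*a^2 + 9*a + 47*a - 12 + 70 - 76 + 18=-18*a^3 - 118*a^2 + 56*a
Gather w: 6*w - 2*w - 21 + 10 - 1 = 4*w - 12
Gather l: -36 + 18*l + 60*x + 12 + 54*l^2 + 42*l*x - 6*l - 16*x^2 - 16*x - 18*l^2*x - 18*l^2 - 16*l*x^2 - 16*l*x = l^2*(36 - 18*x) + l*(-16*x^2 + 26*x + 12) - 16*x^2 + 44*x - 24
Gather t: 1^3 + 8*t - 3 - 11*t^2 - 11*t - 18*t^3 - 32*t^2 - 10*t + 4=-18*t^3 - 43*t^2 - 13*t + 2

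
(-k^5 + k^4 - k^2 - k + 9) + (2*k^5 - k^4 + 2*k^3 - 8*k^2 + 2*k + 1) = k^5 + 2*k^3 - 9*k^2 + k + 10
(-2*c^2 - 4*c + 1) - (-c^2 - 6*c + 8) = -c^2 + 2*c - 7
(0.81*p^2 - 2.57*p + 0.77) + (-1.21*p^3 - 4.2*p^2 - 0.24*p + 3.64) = -1.21*p^3 - 3.39*p^2 - 2.81*p + 4.41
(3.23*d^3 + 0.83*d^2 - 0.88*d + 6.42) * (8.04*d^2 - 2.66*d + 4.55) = 25.9692*d^5 - 1.9186*d^4 + 5.4135*d^3 + 57.7341*d^2 - 21.0812*d + 29.211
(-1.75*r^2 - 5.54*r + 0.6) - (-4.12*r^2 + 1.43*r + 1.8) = 2.37*r^2 - 6.97*r - 1.2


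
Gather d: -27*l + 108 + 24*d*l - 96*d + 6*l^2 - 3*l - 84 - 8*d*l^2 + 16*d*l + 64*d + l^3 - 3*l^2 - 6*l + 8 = d*(-8*l^2 + 40*l - 32) + l^3 + 3*l^2 - 36*l + 32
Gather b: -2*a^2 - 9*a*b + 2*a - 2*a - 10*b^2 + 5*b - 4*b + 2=-2*a^2 - 10*b^2 + b*(1 - 9*a) + 2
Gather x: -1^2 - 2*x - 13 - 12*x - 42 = -14*x - 56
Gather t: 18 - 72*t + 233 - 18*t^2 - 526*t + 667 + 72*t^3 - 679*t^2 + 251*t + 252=72*t^3 - 697*t^2 - 347*t + 1170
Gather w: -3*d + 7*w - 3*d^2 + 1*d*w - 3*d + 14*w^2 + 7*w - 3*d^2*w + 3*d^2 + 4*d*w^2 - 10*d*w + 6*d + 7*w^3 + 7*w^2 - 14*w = 7*w^3 + w^2*(4*d + 21) + w*(-3*d^2 - 9*d)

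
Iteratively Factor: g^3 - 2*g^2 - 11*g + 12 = (g + 3)*(g^2 - 5*g + 4) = (g - 4)*(g + 3)*(g - 1)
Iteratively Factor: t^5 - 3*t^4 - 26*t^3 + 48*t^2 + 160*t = (t + 2)*(t^4 - 5*t^3 - 16*t^2 + 80*t) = t*(t + 2)*(t^3 - 5*t^2 - 16*t + 80) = t*(t + 2)*(t + 4)*(t^2 - 9*t + 20) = t*(t - 4)*(t + 2)*(t + 4)*(t - 5)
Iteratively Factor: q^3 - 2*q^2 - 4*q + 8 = (q + 2)*(q^2 - 4*q + 4) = (q - 2)*(q + 2)*(q - 2)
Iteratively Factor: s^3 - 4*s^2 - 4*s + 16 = (s - 2)*(s^2 - 2*s - 8) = (s - 4)*(s - 2)*(s + 2)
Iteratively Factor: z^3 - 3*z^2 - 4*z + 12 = (z + 2)*(z^2 - 5*z + 6) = (z - 2)*(z + 2)*(z - 3)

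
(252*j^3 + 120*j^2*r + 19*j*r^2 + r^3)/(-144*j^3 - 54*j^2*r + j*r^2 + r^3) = (42*j^2 + 13*j*r + r^2)/(-24*j^2 - 5*j*r + r^2)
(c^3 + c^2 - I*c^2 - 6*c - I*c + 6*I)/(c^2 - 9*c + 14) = (c^2 + c*(3 - I) - 3*I)/(c - 7)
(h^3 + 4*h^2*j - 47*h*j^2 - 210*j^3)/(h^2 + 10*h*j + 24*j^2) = (h^2 - 2*h*j - 35*j^2)/(h + 4*j)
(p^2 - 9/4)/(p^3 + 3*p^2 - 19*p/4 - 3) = (2*p + 3)/(2*p^2 + 9*p + 4)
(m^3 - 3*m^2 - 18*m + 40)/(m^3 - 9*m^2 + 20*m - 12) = (m^2 - m - 20)/(m^2 - 7*m + 6)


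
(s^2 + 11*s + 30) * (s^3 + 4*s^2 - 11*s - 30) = s^5 + 15*s^4 + 63*s^3 - 31*s^2 - 660*s - 900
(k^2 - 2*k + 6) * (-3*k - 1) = -3*k^3 + 5*k^2 - 16*k - 6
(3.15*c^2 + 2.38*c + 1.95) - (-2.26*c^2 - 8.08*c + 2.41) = 5.41*c^2 + 10.46*c - 0.46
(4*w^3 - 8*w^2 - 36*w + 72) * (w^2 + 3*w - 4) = 4*w^5 + 4*w^4 - 76*w^3 - 4*w^2 + 360*w - 288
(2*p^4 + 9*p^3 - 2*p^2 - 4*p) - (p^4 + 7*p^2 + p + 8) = p^4 + 9*p^3 - 9*p^2 - 5*p - 8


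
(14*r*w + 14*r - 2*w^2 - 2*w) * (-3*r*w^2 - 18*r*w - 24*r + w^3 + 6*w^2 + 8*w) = -42*r^2*w^3 - 294*r^2*w^2 - 588*r^2*w - 336*r^2 + 20*r*w^4 + 140*r*w^3 + 280*r*w^2 + 160*r*w - 2*w^5 - 14*w^4 - 28*w^3 - 16*w^2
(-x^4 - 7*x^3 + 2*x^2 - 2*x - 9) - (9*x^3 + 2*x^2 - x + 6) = -x^4 - 16*x^3 - x - 15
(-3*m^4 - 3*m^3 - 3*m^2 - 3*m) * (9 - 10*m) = 30*m^5 + 3*m^4 + 3*m^3 + 3*m^2 - 27*m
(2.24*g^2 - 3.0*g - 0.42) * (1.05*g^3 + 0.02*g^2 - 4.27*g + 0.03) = 2.352*g^5 - 3.1052*g^4 - 10.0658*g^3 + 12.8688*g^2 + 1.7034*g - 0.0126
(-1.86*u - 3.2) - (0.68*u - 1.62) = -2.54*u - 1.58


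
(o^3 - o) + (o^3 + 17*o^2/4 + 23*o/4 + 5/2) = 2*o^3 + 17*o^2/4 + 19*o/4 + 5/2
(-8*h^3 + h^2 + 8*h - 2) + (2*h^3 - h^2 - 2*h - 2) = -6*h^3 + 6*h - 4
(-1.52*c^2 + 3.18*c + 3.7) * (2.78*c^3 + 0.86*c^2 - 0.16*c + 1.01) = -4.2256*c^5 + 7.5332*c^4 + 13.264*c^3 + 1.138*c^2 + 2.6198*c + 3.737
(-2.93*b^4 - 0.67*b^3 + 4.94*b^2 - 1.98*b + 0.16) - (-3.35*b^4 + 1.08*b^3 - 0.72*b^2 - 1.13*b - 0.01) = 0.42*b^4 - 1.75*b^3 + 5.66*b^2 - 0.85*b + 0.17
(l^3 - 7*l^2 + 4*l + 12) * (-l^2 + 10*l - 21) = -l^5 + 17*l^4 - 95*l^3 + 175*l^2 + 36*l - 252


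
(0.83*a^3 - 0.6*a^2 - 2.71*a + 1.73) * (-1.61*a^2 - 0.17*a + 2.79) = -1.3363*a^5 + 0.8249*a^4 + 6.7808*a^3 - 3.9986*a^2 - 7.855*a + 4.8267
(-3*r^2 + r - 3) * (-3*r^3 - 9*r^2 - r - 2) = 9*r^5 + 24*r^4 + 3*r^3 + 32*r^2 + r + 6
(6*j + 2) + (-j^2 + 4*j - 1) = -j^2 + 10*j + 1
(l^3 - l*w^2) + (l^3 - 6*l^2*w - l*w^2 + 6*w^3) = 2*l^3 - 6*l^2*w - 2*l*w^2 + 6*w^3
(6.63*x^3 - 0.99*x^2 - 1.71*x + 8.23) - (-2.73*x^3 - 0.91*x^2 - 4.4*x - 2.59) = 9.36*x^3 - 0.08*x^2 + 2.69*x + 10.82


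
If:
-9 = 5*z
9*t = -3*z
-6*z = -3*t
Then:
No Solution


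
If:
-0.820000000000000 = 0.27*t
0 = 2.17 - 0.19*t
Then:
No Solution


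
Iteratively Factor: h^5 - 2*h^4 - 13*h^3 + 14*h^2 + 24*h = (h - 2)*(h^4 - 13*h^2 - 12*h) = (h - 4)*(h - 2)*(h^3 + 4*h^2 + 3*h) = (h - 4)*(h - 2)*(h + 1)*(h^2 + 3*h) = (h - 4)*(h - 2)*(h + 1)*(h + 3)*(h)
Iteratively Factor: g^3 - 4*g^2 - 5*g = (g)*(g^2 - 4*g - 5) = g*(g + 1)*(g - 5)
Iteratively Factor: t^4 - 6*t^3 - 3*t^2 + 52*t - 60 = (t - 2)*(t^3 - 4*t^2 - 11*t + 30) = (t - 2)*(t + 3)*(t^2 - 7*t + 10) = (t - 5)*(t - 2)*(t + 3)*(t - 2)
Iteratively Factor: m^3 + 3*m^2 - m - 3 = (m - 1)*(m^2 + 4*m + 3) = (m - 1)*(m + 3)*(m + 1)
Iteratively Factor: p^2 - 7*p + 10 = (p - 2)*(p - 5)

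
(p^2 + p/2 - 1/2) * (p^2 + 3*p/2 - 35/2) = p^4 + 2*p^3 - 69*p^2/4 - 19*p/2 + 35/4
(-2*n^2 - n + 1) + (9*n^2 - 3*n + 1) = 7*n^2 - 4*n + 2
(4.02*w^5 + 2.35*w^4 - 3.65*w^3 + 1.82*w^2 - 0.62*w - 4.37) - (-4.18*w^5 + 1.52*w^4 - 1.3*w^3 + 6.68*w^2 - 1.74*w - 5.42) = 8.2*w^5 + 0.83*w^4 - 2.35*w^3 - 4.86*w^2 + 1.12*w + 1.05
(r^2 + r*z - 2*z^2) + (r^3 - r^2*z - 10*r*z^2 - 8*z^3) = r^3 - r^2*z + r^2 - 10*r*z^2 + r*z - 8*z^3 - 2*z^2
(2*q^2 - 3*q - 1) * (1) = 2*q^2 - 3*q - 1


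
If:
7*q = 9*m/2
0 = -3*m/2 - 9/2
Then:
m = -3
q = -27/14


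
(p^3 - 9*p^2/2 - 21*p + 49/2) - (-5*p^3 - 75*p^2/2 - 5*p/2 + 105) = 6*p^3 + 33*p^2 - 37*p/2 - 161/2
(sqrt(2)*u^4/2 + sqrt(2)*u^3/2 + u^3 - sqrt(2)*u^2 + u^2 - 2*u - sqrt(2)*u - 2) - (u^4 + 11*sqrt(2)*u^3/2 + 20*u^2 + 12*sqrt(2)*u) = -u^4 + sqrt(2)*u^4/2 - 5*sqrt(2)*u^3 + u^3 - 19*u^2 - sqrt(2)*u^2 - 13*sqrt(2)*u - 2*u - 2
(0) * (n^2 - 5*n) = 0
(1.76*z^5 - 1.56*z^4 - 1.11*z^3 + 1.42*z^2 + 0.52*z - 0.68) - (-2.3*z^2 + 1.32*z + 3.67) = 1.76*z^5 - 1.56*z^4 - 1.11*z^3 + 3.72*z^2 - 0.8*z - 4.35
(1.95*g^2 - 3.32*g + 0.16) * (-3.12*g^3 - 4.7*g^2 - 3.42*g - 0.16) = -6.084*g^5 + 1.1934*g^4 + 8.4358*g^3 + 10.2904*g^2 - 0.016*g - 0.0256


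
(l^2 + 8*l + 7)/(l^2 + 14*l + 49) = (l + 1)/(l + 7)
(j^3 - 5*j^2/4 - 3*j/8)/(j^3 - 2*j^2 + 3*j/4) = (4*j + 1)/(2*(2*j - 1))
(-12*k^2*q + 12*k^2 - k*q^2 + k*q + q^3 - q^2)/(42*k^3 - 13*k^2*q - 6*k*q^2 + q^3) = (-4*k*q + 4*k + q^2 - q)/(14*k^2 - 9*k*q + q^2)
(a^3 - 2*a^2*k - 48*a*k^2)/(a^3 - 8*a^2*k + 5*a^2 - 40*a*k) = (a + 6*k)/(a + 5)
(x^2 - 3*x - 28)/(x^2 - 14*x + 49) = (x + 4)/(x - 7)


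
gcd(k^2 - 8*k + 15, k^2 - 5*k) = k - 5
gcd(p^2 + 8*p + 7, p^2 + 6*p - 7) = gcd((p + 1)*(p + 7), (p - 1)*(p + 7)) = p + 7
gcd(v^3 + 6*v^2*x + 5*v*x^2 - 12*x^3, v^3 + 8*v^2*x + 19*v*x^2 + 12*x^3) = v^2 + 7*v*x + 12*x^2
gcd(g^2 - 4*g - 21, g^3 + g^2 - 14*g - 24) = g + 3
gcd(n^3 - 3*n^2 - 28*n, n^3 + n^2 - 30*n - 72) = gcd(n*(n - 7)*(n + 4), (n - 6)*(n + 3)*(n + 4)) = n + 4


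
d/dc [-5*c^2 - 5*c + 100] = -10*c - 5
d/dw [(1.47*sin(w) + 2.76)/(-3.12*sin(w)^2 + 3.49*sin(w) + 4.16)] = (4.5864*sin(w)^2 + 17.2224*sin(w) - 3.5172)*cos(w)/(9.7344*sin(w)^4 - 21.7776*sin(w)^3 - 13.7783*sin(w)^2 + 29.0368*sin(w) + 17.3056)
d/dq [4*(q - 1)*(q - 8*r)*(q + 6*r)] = 12*q^2 - 16*q*r - 8*q - 192*r^2 + 8*r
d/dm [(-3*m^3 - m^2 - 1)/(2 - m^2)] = 3*m*(m^3 - 6*m - 2)/(m^4 - 4*m^2 + 4)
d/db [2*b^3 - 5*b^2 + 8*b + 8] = 6*b^2 - 10*b + 8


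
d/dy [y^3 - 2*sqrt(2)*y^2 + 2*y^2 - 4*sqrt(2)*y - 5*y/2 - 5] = 3*y^2 - 4*sqrt(2)*y + 4*y - 4*sqrt(2) - 5/2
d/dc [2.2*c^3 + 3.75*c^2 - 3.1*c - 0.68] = 6.6*c^2 + 7.5*c - 3.1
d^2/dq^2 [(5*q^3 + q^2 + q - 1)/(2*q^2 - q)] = 2*(11*q^3 - 12*q^2 + 6*q - 1)/(q^3*(8*q^3 - 12*q^2 + 6*q - 1))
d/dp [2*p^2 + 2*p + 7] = 4*p + 2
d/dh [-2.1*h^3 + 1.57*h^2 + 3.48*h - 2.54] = -6.3*h^2 + 3.14*h + 3.48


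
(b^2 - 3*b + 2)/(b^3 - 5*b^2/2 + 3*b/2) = 2*(b - 2)/(b*(2*b - 3))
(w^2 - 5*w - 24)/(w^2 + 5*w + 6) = (w - 8)/(w + 2)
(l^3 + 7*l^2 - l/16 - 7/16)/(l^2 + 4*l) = (16*l^3 + 112*l^2 - l - 7)/(16*l*(l + 4))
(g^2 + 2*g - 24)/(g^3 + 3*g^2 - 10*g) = (g^2 + 2*g - 24)/(g*(g^2 + 3*g - 10))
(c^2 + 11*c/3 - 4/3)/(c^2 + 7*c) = (3*c^2 + 11*c - 4)/(3*c*(c + 7))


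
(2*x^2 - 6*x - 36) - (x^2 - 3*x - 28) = x^2 - 3*x - 8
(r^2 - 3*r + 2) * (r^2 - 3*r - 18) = r^4 - 6*r^3 - 7*r^2 + 48*r - 36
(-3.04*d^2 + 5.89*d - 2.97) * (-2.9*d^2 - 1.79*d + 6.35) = 8.816*d^4 - 11.6394*d^3 - 21.2341*d^2 + 42.7178*d - 18.8595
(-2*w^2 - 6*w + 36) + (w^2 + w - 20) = -w^2 - 5*w + 16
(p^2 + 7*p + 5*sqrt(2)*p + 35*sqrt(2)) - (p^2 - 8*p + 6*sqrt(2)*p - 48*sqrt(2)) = -sqrt(2)*p + 15*p + 83*sqrt(2)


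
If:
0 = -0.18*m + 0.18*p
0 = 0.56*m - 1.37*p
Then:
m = 0.00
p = 0.00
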